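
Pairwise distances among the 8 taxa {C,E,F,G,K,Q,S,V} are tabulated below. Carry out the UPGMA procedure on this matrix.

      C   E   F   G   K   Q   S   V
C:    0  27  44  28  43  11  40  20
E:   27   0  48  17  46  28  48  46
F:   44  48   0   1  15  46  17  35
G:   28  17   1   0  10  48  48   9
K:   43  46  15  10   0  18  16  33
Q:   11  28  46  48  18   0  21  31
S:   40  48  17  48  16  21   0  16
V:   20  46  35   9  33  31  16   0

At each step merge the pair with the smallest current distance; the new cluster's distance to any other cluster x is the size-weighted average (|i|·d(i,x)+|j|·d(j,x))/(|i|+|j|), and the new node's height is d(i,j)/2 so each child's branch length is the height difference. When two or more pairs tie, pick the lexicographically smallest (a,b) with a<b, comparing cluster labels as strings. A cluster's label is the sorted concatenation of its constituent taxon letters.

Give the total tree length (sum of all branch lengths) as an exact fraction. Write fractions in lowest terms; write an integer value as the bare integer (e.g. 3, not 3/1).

2503/30

1. join F+G (d=1) ⇒ FG; edges |F|=1/2, |G|=1/2
  updated: d(C,FG)=36, d(E,FG)=65/2, d(FG,K)=25/2, d(FG,Q)=47, d(FG,S)=65/2, d(FG,V)=22
2. join C+Q (d=11) ⇒ CQ; edges |C|=11/2, |Q|=11/2
  updated: d(CQ,E)=55/2, d(CQ,FG)=83/2, d(CQ,K)=61/2, d(CQ,S)=61/2, d(CQ,V)=51/2
3. join FG+K (d=25/2) ⇒ FGK; edges |FG|=23/4, |K|=25/4
  updated: d(CQ,FGK)=227/6, d(E,FGK)=37, d(FGK,S)=27, d(FGK,V)=77/3
4. join S+V (d=16) ⇒ SV; edges |S|=8, |V|=8
  updated: d(CQ,SV)=28, d(E,SV)=47, d(FGK,SV)=79/3
5. join FGK+SV (d=79/3) ⇒ FGKSV; edges |FGK|=83/12, |SV|=31/6
  updated: d(CQ,FGKSV)=339/10, d(E,FGKSV)=41
6. join CQ+E (d=55/2) ⇒ CEQ; edges |CQ|=33/4, |E|=55/4
  updated: d(CEQ,FGKSV)=544/15
7. join CEQ+FGKSV (d=544/15) ⇒ CEFGKQSV; edges |CEQ|=263/60, |FGKSV|=149/30
final tree: (((C:11/2,Q:11/2):33/4,E:55/4):263/60,(((F:1/2,G:1/2):23/4,K:25/4):83/12,(S:8,V:8):31/6):149/30)
total length: 2503/30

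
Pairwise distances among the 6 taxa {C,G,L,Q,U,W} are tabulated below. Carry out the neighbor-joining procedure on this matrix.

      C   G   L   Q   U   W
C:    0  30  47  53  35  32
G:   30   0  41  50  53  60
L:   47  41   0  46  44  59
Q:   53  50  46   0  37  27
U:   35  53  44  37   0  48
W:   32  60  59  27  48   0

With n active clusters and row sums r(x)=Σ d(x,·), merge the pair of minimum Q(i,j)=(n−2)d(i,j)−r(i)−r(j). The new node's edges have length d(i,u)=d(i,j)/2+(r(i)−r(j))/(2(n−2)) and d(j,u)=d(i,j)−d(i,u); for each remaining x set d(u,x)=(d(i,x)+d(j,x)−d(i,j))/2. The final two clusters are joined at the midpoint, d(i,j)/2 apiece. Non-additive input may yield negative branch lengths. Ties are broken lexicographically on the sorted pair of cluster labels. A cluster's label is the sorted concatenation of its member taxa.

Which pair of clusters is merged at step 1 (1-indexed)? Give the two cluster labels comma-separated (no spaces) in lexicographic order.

iteration 1: select Q,W (d=27, Q=-331); attach at lengths (95/8, 121/8); label the merged cluster QW
  updated: d(C,QW)=29, d(G,QW)=83/2, d(L,QW)=39, d(QW,U)=29
iteration 2: select C,G (d=30, Q=-433/2); attach at lengths (131/12, 229/12); label the merged cluster CG
  updated: d(CG,L)=29, d(CG,QW)=81/4, d(CG,U)=29
iteration 3: select CG,L (d=29, Q=-529/4); attach at lengths (97/16, 367/16); label the merged cluster CGL
  updated: d(CGL,QW)=121/8, d(CGL,U)=22
iteration 4: select CGL,QW (d=121/8, Q=-529/8); attach at lengths (65/16, 177/16); label the merged cluster CGLQW
  updated: d(CGLQW,U)=287/16
iteration 5: select CGLQW,U (d=287/16); attach at lengths (287/32, 287/32); label the merged cluster CGLQUW
final tree: ((((C:131/12,G:229/12):97/16,L:367/16):65/16,(Q:95/8,W:121/8):177/16):287/32,U:287/32)
total length: 1905/16

Q,W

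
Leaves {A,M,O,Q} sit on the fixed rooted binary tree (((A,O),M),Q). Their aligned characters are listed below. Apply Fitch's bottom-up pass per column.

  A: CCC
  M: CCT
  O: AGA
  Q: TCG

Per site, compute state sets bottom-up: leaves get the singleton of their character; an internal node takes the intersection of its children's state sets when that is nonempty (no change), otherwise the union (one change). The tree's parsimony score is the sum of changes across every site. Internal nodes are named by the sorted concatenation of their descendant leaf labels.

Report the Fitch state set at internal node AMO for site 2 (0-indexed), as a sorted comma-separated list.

site 0, node AO: A={C} ∪ O={A} → {A,C} (+1)
site 0, node AMO: AO={A,C} ∩ M={C} → {C} (+0)
site 0, node AMOQ: AMO={C} ∪ Q={T} → {C,T} (+1)
site 1, node AO: A={C} ∪ O={G} → {C,G} (+1)
site 1, node AMO: AO={C,G} ∩ M={C} → {C} (+0)
site 1, node AMOQ: AMO={C} ∩ Q={C} → {C} (+0)
site 2, node AO: A={C} ∪ O={A} → {A,C} (+1)
site 2, node AMO: AO={A,C} ∪ M={T} → {A,C,T} (+1)
site 2, node AMOQ: AMO={A,C,T} ∪ Q={G} → {A,C,G,T} (+1)
per-site changes: [2, 1, 3]; total = 6

A,C,T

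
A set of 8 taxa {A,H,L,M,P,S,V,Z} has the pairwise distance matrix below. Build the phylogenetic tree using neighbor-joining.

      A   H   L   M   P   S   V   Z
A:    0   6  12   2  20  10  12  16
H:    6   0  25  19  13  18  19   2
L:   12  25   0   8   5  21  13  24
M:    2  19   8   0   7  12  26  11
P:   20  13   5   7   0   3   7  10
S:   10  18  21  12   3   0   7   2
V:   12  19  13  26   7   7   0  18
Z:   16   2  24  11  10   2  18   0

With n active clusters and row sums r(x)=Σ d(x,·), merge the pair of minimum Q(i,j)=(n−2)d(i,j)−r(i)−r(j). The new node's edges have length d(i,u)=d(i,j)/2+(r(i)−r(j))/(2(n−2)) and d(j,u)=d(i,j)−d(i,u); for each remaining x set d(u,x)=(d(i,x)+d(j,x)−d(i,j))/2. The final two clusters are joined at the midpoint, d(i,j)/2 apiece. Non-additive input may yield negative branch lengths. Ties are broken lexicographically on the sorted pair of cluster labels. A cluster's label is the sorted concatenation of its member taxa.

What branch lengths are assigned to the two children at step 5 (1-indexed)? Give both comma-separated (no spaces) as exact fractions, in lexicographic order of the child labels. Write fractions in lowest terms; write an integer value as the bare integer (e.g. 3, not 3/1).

iteration 1: select H,Z (d=2, Q=-173); attach at lengths (31/12, -7/12); label the merged cluster HZ
  updated: d(A,HZ)=10, d(HZ,L)=47/2, d(HZ,M)=14, d(HZ,P)=21/2, d(HZ,S)=9, d(HZ,V)=35/2
iteration 2: select A,M (d=2, Q=-125); attach at lengths (7/10, 13/10); label the merged cluster AM
  updated: d(AM,HZ)=11, d(AM,L)=9, d(AM,P)=25/2, d(AM,S)=10, d(AM,V)=18
iteration 3: select AM,L (d=9, Q=-96); attach at lengths (25/8, 47/8); label the merged cluster ALM
  updated: d(ALM,HZ)=51/4, d(ALM,P)=17/4, d(ALM,S)=11, d(ALM,V)=11
iteration 4: select HZ,S (d=9, Q=-211/4); attach at lengths (187/24, 29/24); label the merged cluster HSZ
  updated: d(ALM,HSZ)=59/8, d(HSZ,P)=9/4, d(HSZ,V)=31/4
iteration 5: select ALM,P (d=17/4, Q=-221/8); attach at lengths (141/32, -5/32); label the merged cluster ALMP
  updated: d(ALMP,HSZ)=43/16, d(ALMP,V)=55/8
iteration 6: select ALMP,HSZ (d=43/16, Q=-277/16); attach at lengths (29/32, 57/32); label the merged cluster AHLMPSZ
  updated: d(AHLMPSZ,V)=191/32
iteration 7: select AHLMPSZ,V (d=191/32); attach at lengths (191/64, 191/64); label the merged cluster AHLMPSVZ
final tree: (((((A:7/10,M:13/10):25/8,L:47/8):141/32,P:-5/32):29/32,((H:31/12,Z:-7/12):187/24,S:29/24):57/32):191/64,V:191/64)
total length: 1117/32

141/32,-5/32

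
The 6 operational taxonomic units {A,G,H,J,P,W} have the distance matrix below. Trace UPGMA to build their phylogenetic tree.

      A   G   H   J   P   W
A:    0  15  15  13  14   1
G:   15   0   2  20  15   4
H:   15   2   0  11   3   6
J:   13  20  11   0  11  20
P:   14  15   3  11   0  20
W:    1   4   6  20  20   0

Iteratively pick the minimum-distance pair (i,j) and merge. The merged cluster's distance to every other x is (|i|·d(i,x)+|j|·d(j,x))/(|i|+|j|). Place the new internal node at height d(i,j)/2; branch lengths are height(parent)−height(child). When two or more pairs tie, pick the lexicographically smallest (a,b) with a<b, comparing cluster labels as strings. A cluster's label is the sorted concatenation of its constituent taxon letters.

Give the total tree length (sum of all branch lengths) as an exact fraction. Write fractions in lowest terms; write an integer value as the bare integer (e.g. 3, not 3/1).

163/6

1. join A+W (d=1) ⇒ AW; edges |A|=1/2, |W|=1/2
  updated: d(AW,G)=19/2, d(AW,H)=21/2, d(AW,J)=33/2, d(AW,P)=17
2. join G+H (d=2) ⇒ GH; edges |G|=1, |H|=1
  updated: d(AW,GH)=10, d(GH,J)=31/2, d(GH,P)=9
3. join GH+P (d=9) ⇒ GHP; edges |GH|=7/2, |P|=9/2
  updated: d(AW,GHP)=37/3, d(GHP,J)=14
4. join AW+GHP (d=37/3) ⇒ AGHPW; edges |AW|=17/3, |GHP|=5/3
  updated: d(AGHPW,J)=15
5. join AGHPW+J (d=15) ⇒ AGHJPW; edges |AGHPW|=4/3, |J|=15/2
final tree: (((A:1/2,W:1/2):17/3,((G:1,H:1):7/2,P:9/2):5/3):4/3,J:15/2)
total length: 163/6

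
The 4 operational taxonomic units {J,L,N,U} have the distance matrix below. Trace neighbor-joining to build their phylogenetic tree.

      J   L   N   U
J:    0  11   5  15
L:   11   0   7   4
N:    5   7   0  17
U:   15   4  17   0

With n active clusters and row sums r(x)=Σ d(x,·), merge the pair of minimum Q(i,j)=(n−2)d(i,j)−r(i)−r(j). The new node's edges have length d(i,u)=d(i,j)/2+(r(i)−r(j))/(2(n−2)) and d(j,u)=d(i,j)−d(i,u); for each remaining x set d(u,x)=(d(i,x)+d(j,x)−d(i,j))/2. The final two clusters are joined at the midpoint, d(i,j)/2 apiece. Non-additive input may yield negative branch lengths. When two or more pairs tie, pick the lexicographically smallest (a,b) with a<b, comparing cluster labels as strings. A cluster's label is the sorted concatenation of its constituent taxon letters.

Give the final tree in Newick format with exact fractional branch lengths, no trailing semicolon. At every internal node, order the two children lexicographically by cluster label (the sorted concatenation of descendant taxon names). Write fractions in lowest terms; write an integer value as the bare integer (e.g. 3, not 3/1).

step 1: merge (J,N) at d=5, Q=-50; branch lengths J→3, N→2; new cluster JN
  updated: d(JN,L)=13/2, d(JN,U)=27/2
step 2: merge (JN,L) at d=13/2, Q=-24; branch lengths JN→8, L→-3/2; new cluster JLN
  updated: d(JLN,U)=11/2
step 3: merge (JLN,U) at d=11/2; branch lengths JLN→11/4, U→11/4; new cluster JLNU
final tree: (((J:3,N:2):8,L:-3/2):11/4,U:11/4)
total length: 17

(((J:3,N:2):8,L:-3/2):11/4,U:11/4)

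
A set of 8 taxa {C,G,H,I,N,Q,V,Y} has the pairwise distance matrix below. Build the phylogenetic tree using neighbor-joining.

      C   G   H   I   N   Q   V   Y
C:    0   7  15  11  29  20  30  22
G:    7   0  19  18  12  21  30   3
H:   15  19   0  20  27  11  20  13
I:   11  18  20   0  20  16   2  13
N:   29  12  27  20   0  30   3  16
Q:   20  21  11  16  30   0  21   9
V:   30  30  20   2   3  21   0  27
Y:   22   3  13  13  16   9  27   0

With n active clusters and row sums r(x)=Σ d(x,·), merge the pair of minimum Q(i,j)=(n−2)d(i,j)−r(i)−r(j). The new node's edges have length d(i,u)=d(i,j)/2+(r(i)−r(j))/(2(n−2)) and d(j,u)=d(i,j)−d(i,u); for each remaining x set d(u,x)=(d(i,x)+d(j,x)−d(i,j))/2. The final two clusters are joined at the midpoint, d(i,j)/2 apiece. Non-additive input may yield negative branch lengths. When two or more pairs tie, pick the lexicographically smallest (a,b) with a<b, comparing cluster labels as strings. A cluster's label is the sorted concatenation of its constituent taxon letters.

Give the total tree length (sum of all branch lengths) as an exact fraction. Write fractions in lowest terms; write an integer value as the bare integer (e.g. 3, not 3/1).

391/8

step 1: merge (N,V) at d=3, Q=-252; branch lengths N→11/6, V→7/6; new cluster NV
  updated: d(C,NV)=28, d(G,NV)=39/2, d(H,NV)=22, d(I,NV)=19/2, d(NV,Q)=24, d(NV,Y)=20
step 2: merge (I,NV) at d=19/2, Q=-163; branch lengths I→6/5, NV→83/10; new cluster INV
  updated: d(C,INV)=59/4, d(G,INV)=14, d(H,INV)=65/4, d(INV,Q)=61/4, d(INV,Y)=47/4
step 3: merge (C,G) at d=7, Q=-459/4; branch lengths C→171/32, G→53/32; new cluster CG
  updated: d(CG,H)=27/2, d(CG,INV)=87/8, d(CG,Q)=17, d(CG,Y)=9
step 4: merge (H,Q) at d=11, Q=-73; branch lengths H→23/4, Q→21/4; new cluster HQ
  updated: d(CG,HQ)=39/4, d(HQ,INV)=41/4, d(HQ,Y)=11/2
step 5: merge (CG,INV) at d=87/8, Q=-163/4; branch lengths CG→37/8, INV→25/4; new cluster CGINV
  updated: d(CGINV,HQ)=73/16, d(CGINV,Y)=79/16
step 6: merge (CGINV,HQ) at d=73/16, Q=-15; branch lengths CGINV→2, HQ→41/16; new cluster CGHINQV
  updated: d(CGHINQV,Y)=47/16
step 7: merge (CGHINQV,Y) at d=47/16; branch lengths CGHINQV→47/32, Y→47/32; new cluster CGHINQVY
final tree: ((((C:171/32,G:53/32):37/8,(I:6/5,(N:11/6,V:7/6):83/10):25/4):2,(H:23/4,Q:21/4):41/16):47/32,Y:47/32)
total length: 391/8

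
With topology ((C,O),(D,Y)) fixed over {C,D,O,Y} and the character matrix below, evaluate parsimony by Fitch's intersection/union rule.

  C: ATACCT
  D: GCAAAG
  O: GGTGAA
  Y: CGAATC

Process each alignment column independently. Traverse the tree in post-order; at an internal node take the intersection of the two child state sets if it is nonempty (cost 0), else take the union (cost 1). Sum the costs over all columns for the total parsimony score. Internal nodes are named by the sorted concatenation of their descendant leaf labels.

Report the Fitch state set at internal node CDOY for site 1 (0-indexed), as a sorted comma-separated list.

G

CO@0: {A} ∪ {G} = {A,G} (union, +1)
DY@0: {G} ∪ {C} = {C,G} (union, +1)
CDOY@0: {A,G} ∩ {C,G} = {G} (intersection, +0)
CO@1: {T} ∪ {G} = {G,T} (union, +1)
DY@1: {C} ∪ {G} = {C,G} (union, +1)
CDOY@1: {G,T} ∩ {C,G} = {G} (intersection, +0)
CO@2: {A} ∪ {T} = {A,T} (union, +1)
DY@2: {A} ∩ {A} = {A} (intersection, +0)
CDOY@2: {A,T} ∩ {A} = {A} (intersection, +0)
CO@3: {C} ∪ {G} = {C,G} (union, +1)
DY@3: {A} ∩ {A} = {A} (intersection, +0)
CDOY@3: {C,G} ∪ {A} = {A,C,G} (union, +1)
CO@4: {C} ∪ {A} = {A,C} (union, +1)
DY@4: {A} ∪ {T} = {A,T} (union, +1)
CDOY@4: {A,C} ∩ {A,T} = {A} (intersection, +0)
CO@5: {T} ∪ {A} = {A,T} (union, +1)
DY@5: {G} ∪ {C} = {C,G} (union, +1)
CDOY@5: {A,T} ∪ {C,G} = {A,C,G,T} (union, +1)
per-site changes: [2, 2, 1, 2, 2, 3]; total = 12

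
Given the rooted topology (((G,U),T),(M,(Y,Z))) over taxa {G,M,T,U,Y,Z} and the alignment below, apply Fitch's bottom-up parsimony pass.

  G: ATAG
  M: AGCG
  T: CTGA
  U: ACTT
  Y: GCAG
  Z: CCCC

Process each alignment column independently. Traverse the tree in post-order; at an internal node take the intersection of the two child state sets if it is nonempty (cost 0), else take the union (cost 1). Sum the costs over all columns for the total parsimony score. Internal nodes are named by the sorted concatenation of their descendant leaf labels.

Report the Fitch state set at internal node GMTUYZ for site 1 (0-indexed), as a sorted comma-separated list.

C,G,T

[col 0] GU: children G:{A}, U:{A} ∩→ {A}; cost 0
[col 0] GTU: children GU:{A}, T:{C} ∪→ {A,C}; cost 1
[col 0] YZ: children Y:{G}, Z:{C} ∪→ {C,G}; cost 1
[col 0] MYZ: children M:{A}, YZ:{C,G} ∪→ {A,C,G}; cost 1
[col 0] GMTUYZ: children GTU:{A,C}, MYZ:{A,C,G} ∩→ {A,C}; cost 0
[col 1] GU: children G:{T}, U:{C} ∪→ {C,T}; cost 1
[col 1] GTU: children GU:{C,T}, T:{T} ∩→ {T}; cost 0
[col 1] YZ: children Y:{C}, Z:{C} ∩→ {C}; cost 0
[col 1] MYZ: children M:{G}, YZ:{C} ∪→ {C,G}; cost 1
[col 1] GMTUYZ: children GTU:{T}, MYZ:{C,G} ∪→ {C,G,T}; cost 1
[col 2] GU: children G:{A}, U:{T} ∪→ {A,T}; cost 1
[col 2] GTU: children GU:{A,T}, T:{G} ∪→ {A,G,T}; cost 1
[col 2] YZ: children Y:{A}, Z:{C} ∪→ {A,C}; cost 1
[col 2] MYZ: children M:{C}, YZ:{A,C} ∩→ {C}; cost 0
[col 2] GMTUYZ: children GTU:{A,G,T}, MYZ:{C} ∪→ {A,C,G,T}; cost 1
[col 3] GU: children G:{G}, U:{T} ∪→ {G,T}; cost 1
[col 3] GTU: children GU:{G,T}, T:{A} ∪→ {A,G,T}; cost 1
[col 3] YZ: children Y:{G}, Z:{C} ∪→ {C,G}; cost 1
[col 3] MYZ: children M:{G}, YZ:{C,G} ∩→ {G}; cost 0
[col 3] GMTUYZ: children GTU:{A,G,T}, MYZ:{G} ∩→ {G}; cost 0
per-site changes: [3, 3, 4, 3]; total = 13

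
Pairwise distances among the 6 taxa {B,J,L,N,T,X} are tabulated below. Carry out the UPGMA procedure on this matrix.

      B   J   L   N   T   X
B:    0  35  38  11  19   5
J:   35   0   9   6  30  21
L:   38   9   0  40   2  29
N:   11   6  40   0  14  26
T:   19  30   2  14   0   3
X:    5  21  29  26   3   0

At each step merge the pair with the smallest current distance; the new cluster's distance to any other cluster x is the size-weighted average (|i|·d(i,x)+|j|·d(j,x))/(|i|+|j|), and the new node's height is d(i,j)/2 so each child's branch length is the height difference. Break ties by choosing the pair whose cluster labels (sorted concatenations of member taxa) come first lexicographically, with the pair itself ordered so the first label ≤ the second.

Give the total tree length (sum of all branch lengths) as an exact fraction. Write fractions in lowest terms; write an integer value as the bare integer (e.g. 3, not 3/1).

327/8

iteration 1: select L,T (d=2); attach at lengths (1, 1); label the merged cluster LT
  updated: d(B,LT)=57/2, d(J,LT)=39/2, d(LT,N)=27, d(LT,X)=16
iteration 2: select B,X (d=5); attach at lengths (5/2, 5/2); label the merged cluster BX
  updated: d(BX,J)=28, d(BX,LT)=89/4, d(BX,N)=37/2
iteration 3: select J,N (d=6); attach at lengths (3, 3); label the merged cluster JN
  updated: d(BX,JN)=93/4, d(JN,LT)=93/4
iteration 4: select BX,LT (d=89/4); attach at lengths (69/8, 81/8); label the merged cluster BLTX
  updated: d(BLTX,JN)=93/4
iteration 5: select BLTX,JN (d=93/4); attach at lengths (1/2, 69/8); label the merged cluster BJLNTX
final tree: (((B:5/2,X:5/2):69/8,(L:1,T:1):81/8):1/2,(J:3,N:3):69/8)
total length: 327/8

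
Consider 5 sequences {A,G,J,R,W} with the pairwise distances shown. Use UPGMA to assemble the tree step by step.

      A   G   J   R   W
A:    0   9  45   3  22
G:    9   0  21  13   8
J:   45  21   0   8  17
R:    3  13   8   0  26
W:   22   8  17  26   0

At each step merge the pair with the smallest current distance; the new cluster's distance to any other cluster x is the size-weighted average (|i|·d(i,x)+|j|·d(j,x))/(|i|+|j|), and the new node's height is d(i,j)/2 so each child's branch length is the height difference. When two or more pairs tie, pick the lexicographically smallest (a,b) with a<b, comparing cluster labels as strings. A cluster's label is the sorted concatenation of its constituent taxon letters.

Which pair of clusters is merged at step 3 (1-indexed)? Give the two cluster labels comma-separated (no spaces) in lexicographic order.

step 1: merge (A,R) at d=3; branch lengths A→3/2, R→3/2; new cluster AR
  updated: d(AR,G)=11, d(AR,J)=53/2, d(AR,W)=24
step 2: merge (G,W) at d=8; branch lengths G→4, W→4; new cluster GW
  updated: d(AR,GW)=35/2, d(GW,J)=19
step 3: merge (AR,GW) at d=35/2; branch lengths AR→29/4, GW→19/4; new cluster AGRW
  updated: d(AGRW,J)=91/4
step 4: merge (AGRW,J) at d=91/4; branch lengths AGRW→21/8, J→91/8; new cluster AGJRW
final tree: (((A:3/2,R:3/2):29/4,(G:4,W:4):19/4):21/8,J:91/8)
total length: 37

AR,GW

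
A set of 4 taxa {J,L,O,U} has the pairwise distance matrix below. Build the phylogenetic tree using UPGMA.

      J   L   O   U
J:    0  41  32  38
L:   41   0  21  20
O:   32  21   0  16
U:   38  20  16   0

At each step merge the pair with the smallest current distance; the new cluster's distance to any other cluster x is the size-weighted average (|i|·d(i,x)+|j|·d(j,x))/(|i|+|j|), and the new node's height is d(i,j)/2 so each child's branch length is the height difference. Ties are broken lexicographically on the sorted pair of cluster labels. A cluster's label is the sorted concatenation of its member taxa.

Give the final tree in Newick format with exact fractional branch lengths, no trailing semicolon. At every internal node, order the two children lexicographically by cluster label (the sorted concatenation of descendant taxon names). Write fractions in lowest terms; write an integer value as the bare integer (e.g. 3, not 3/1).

(J:37/2,(L:41/4,(O:8,U:8):9/4):33/4)

iteration 1: select O,U (d=16); attach at lengths (8, 8); label the merged cluster OU
  updated: d(J,OU)=35, d(L,OU)=41/2
iteration 2: select L,OU (d=41/2); attach at lengths (41/4, 9/4); label the merged cluster LOU
  updated: d(J,LOU)=37
iteration 3: select J,LOU (d=37); attach at lengths (37/2, 33/4); label the merged cluster JLOU
final tree: (J:37/2,(L:41/4,(O:8,U:8):9/4):33/4)
total length: 221/4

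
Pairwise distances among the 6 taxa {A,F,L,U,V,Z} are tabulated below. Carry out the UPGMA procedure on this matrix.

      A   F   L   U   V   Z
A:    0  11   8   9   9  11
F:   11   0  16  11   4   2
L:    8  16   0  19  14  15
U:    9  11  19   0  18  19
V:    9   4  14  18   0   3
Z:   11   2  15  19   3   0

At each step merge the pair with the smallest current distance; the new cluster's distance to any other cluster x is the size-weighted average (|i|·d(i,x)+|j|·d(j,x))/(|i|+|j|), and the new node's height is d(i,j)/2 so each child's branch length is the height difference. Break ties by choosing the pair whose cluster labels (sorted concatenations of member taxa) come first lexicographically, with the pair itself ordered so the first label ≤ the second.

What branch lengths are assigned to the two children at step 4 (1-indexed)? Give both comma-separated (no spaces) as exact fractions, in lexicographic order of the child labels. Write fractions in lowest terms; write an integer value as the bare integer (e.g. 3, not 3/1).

7/3,55/12

iteration 1: select F,Z (d=2); attach at lengths (1, 1); label the merged cluster FZ
  updated: d(A,FZ)=11, d(FZ,L)=31/2, d(FZ,U)=15, d(FZ,V)=7/2
iteration 2: select FZ,V (d=7/2); attach at lengths (3/4, 7/4); label the merged cluster FVZ
  updated: d(A,FVZ)=31/3, d(FVZ,L)=15, d(FVZ,U)=16
iteration 3: select A,L (d=8); attach at lengths (4, 4); label the merged cluster AL
  updated: d(AL,FVZ)=38/3, d(AL,U)=14
iteration 4: select AL,FVZ (d=38/3); attach at lengths (7/3, 55/12); label the merged cluster AFLVZ
  updated: d(AFLVZ,U)=76/5
iteration 5: select AFLVZ,U (d=76/5); attach at lengths (19/15, 38/5); label the merged cluster AFLUVZ
final tree: (((A:4,L:4):7/3,((F:1,Z:1):3/4,V:7/4):55/12):19/15,U:38/5)
total length: 1697/60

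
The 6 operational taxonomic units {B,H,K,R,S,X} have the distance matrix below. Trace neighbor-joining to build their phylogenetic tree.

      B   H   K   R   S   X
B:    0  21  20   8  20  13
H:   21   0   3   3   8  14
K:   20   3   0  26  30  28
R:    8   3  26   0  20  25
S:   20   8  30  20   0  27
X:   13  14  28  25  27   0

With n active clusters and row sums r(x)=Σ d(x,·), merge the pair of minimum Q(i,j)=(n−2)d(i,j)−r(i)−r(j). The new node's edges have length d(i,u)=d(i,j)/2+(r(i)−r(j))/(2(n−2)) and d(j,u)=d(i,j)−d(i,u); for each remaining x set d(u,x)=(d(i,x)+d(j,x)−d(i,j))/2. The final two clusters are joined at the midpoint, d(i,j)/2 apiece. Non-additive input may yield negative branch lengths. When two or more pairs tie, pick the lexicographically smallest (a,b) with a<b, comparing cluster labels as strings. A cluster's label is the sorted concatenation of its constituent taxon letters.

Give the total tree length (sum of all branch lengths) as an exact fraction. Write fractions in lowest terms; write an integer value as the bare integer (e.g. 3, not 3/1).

727/16

1. join H+K (d=3, Q=-144) ⇒ HK; edges |H|=-23/4, |K|=35/4
  updated: d(B,HK)=19, d(HK,R)=13, d(HK,S)=35/2, d(HK,X)=39/2
2. join B+X (d=13, Q=-211/2) ⇒ BX; edges |B|=29/12, |X|=127/12
  updated: d(BX,HK)=51/4, d(BX,R)=10, d(BX,S)=17
3. join BX+R (d=10, Q=-251/4) ⇒ BRX; edges |BX|=67/16, |R|=93/16
  updated: d(BRX,HK)=63/8, d(BRX,S)=27/2
4. join BRX+HK (d=63/8, Q=-311/8) ⇒ BHKRX; edges |BRX|=31/16, |HK|=95/16
  updated: d(BHKRX,S)=185/16
5. join BHKRX+S (d=185/16) ⇒ BHKRSX; edges |BHKRX|=185/32, |S|=185/32
final tree: ((((B:29/12,X:127/12):67/16,R:93/16):31/16,(H:-23/4,K:35/4):95/16):185/32,S:185/32)
total length: 727/16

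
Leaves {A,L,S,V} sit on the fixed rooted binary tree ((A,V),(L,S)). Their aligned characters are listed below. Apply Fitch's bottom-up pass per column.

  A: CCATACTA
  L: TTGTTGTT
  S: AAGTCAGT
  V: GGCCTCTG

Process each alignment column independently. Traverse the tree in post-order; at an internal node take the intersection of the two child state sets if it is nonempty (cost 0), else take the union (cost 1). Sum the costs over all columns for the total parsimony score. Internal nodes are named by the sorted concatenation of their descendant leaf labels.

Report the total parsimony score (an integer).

16

AV@0: {C} ∪ {G} = {C,G} (union, +1)
LS@0: {T} ∪ {A} = {A,T} (union, +1)
ALSV@0: {C,G} ∪ {A,T} = {A,C,G,T} (union, +1)
AV@1: {C} ∪ {G} = {C,G} (union, +1)
LS@1: {T} ∪ {A} = {A,T} (union, +1)
ALSV@1: {C,G} ∪ {A,T} = {A,C,G,T} (union, +1)
AV@2: {A} ∪ {C} = {A,C} (union, +1)
LS@2: {G} ∩ {G} = {G} (intersection, +0)
ALSV@2: {A,C} ∪ {G} = {A,C,G} (union, +1)
AV@3: {T} ∪ {C} = {C,T} (union, +1)
LS@3: {T} ∩ {T} = {T} (intersection, +0)
ALSV@3: {C,T} ∩ {T} = {T} (intersection, +0)
AV@4: {A} ∪ {T} = {A,T} (union, +1)
LS@4: {T} ∪ {C} = {C,T} (union, +1)
ALSV@4: {A,T} ∩ {C,T} = {T} (intersection, +0)
AV@5: {C} ∩ {C} = {C} (intersection, +0)
LS@5: {G} ∪ {A} = {A,G} (union, +1)
ALSV@5: {C} ∪ {A,G} = {A,C,G} (union, +1)
AV@6: {T} ∩ {T} = {T} (intersection, +0)
LS@6: {T} ∪ {G} = {G,T} (union, +1)
ALSV@6: {T} ∩ {G,T} = {T} (intersection, +0)
AV@7: {A} ∪ {G} = {A,G} (union, +1)
LS@7: {T} ∩ {T} = {T} (intersection, +0)
ALSV@7: {A,G} ∪ {T} = {A,G,T} (union, +1)
per-site changes: [3, 3, 2, 1, 2, 2, 1, 2]; total = 16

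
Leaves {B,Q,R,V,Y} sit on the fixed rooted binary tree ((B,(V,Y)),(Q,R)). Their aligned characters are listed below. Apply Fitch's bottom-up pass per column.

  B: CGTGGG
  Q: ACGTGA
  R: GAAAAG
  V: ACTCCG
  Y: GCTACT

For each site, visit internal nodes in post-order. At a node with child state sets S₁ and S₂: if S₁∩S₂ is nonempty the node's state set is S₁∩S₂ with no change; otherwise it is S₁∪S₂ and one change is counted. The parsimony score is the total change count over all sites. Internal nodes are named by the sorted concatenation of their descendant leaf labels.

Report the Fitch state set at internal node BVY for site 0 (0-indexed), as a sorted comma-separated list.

[col 0] VY: children V:{A}, Y:{G} ∪→ {A,G}; cost 1
[col 0] BVY: children B:{C}, VY:{A,G} ∪→ {A,C,G}; cost 1
[col 0] QR: children Q:{A}, R:{G} ∪→ {A,G}; cost 1
[col 0] BQRVY: children BVY:{A,C,G}, QR:{A,G} ∩→ {A,G}; cost 0
[col 1] VY: children V:{C}, Y:{C} ∩→ {C}; cost 0
[col 1] BVY: children B:{G}, VY:{C} ∪→ {C,G}; cost 1
[col 1] QR: children Q:{C}, R:{A} ∪→ {A,C}; cost 1
[col 1] BQRVY: children BVY:{C,G}, QR:{A,C} ∩→ {C}; cost 0
[col 2] VY: children V:{T}, Y:{T} ∩→ {T}; cost 0
[col 2] BVY: children B:{T}, VY:{T} ∩→ {T}; cost 0
[col 2] QR: children Q:{G}, R:{A} ∪→ {A,G}; cost 1
[col 2] BQRVY: children BVY:{T}, QR:{A,G} ∪→ {A,G,T}; cost 1
[col 3] VY: children V:{C}, Y:{A} ∪→ {A,C}; cost 1
[col 3] BVY: children B:{G}, VY:{A,C} ∪→ {A,C,G}; cost 1
[col 3] QR: children Q:{T}, R:{A} ∪→ {A,T}; cost 1
[col 3] BQRVY: children BVY:{A,C,G}, QR:{A,T} ∩→ {A}; cost 0
[col 4] VY: children V:{C}, Y:{C} ∩→ {C}; cost 0
[col 4] BVY: children B:{G}, VY:{C} ∪→ {C,G}; cost 1
[col 4] QR: children Q:{G}, R:{A} ∪→ {A,G}; cost 1
[col 4] BQRVY: children BVY:{C,G}, QR:{A,G} ∩→ {G}; cost 0
[col 5] VY: children V:{G}, Y:{T} ∪→ {G,T}; cost 1
[col 5] BVY: children B:{G}, VY:{G,T} ∩→ {G}; cost 0
[col 5] QR: children Q:{A}, R:{G} ∪→ {A,G}; cost 1
[col 5] BQRVY: children BVY:{G}, QR:{A,G} ∩→ {G}; cost 0
per-site changes: [3, 2, 2, 3, 2, 2]; total = 14

A,C,G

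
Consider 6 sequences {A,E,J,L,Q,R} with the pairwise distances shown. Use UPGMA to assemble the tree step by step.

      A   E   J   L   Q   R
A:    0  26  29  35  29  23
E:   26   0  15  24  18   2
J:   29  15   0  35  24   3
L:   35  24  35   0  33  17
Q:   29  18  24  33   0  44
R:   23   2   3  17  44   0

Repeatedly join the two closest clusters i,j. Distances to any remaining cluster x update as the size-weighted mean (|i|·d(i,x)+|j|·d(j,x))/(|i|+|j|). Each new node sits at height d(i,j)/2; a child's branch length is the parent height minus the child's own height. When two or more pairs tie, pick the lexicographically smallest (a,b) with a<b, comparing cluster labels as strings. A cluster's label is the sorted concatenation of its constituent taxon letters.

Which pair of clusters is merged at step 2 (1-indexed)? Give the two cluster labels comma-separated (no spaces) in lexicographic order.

1. join E+R (d=2) ⇒ ER; edges |E|=1, |R|=1
  updated: d(A,ER)=49/2, d(ER,J)=9, d(ER,L)=41/2, d(ER,Q)=31
2. join ER+J (d=9) ⇒ EJR; edges |ER|=7/2, |J|=9/2
  updated: d(A,EJR)=26, d(EJR,L)=76/3, d(EJR,Q)=86/3
3. join EJR+L (d=76/3) ⇒ EJLR; edges |EJR|=49/6, |L|=38/3
  updated: d(A,EJLR)=113/4, d(EJLR,Q)=119/4
4. join A+EJLR (d=113/4) ⇒ AEJLR; edges |A|=113/8, |EJLR|=35/24
  updated: d(AEJLR,Q)=148/5
5. join AEJLR+Q (d=148/5) ⇒ AEJLQR; edges |AEJLR|=27/40, |Q|=74/5
final tree: ((A:113/8,(((E:1,R:1):7/2,J:9/2):49/6,L:38/3):35/24):27/40,Q:74/5)
total length: 7427/120

ER,J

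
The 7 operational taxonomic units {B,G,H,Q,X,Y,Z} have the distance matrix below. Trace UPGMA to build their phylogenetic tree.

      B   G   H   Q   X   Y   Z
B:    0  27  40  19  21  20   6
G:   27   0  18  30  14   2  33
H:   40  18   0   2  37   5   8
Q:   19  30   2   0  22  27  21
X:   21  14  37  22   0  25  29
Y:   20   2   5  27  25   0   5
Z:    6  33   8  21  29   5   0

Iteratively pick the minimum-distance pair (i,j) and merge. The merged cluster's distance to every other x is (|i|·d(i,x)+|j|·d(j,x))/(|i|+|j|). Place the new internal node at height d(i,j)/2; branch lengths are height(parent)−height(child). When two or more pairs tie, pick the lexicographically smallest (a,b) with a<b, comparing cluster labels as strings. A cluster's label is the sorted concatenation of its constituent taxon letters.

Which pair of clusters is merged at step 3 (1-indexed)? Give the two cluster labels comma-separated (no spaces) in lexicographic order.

B,Z

step 1: merge (G,Y) at d=2; branch lengths G→1, Y→1; new cluster GY
  updated: d(B,GY)=47/2, d(GY,H)=23/2, d(GY,Q)=57/2, d(GY,X)=39/2, d(GY,Z)=19
step 2: merge (H,Q) at d=2; branch lengths H→1, Q→1; new cluster HQ
  updated: d(B,HQ)=59/2, d(GY,HQ)=20, d(HQ,X)=59/2, d(HQ,Z)=29/2
step 3: merge (B,Z) at d=6; branch lengths B→3, Z→3; new cluster BZ
  updated: d(BZ,GY)=85/4, d(BZ,HQ)=22, d(BZ,X)=25
step 4: merge (GY,X) at d=39/2; branch lengths GY→35/4, X→39/4; new cluster GXY
  updated: d(BZ,GXY)=45/2, d(GXY,HQ)=139/6
step 5: merge (BZ,HQ) at d=22; branch lengths BZ→8, HQ→10; new cluster BHQZ
  updated: d(BHQZ,GXY)=137/6
step 6: merge (BHQZ,GXY) at d=137/6; branch lengths BHQZ→5/12, GXY→5/3; new cluster BGHQXYZ
final tree: (((B:3,Z:3):8,(H:1,Q:1):10):5/12,((G:1,Y:1):35/4,X:39/4):5/3)
total length: 583/12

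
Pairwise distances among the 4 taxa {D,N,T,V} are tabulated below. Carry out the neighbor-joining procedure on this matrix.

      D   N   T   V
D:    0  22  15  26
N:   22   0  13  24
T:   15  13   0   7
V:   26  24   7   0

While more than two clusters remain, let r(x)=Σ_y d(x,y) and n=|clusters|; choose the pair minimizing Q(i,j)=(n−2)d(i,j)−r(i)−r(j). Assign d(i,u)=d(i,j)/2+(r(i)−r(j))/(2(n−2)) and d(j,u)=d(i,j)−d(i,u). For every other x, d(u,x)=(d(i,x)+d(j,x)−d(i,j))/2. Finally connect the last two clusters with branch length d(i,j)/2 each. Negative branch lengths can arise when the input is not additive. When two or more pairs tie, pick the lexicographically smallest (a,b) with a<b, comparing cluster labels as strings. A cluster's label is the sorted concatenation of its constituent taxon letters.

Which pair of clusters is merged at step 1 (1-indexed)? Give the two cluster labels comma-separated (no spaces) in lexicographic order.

step 1: merge (D,N) at d=22, Q=-78; branch lengths D→12, N→10; new cluster DN
  updated: d(DN,T)=3, d(DN,V)=14
step 2: merge (DN,T) at d=3, Q=-24; branch lengths DN→5, T→-2; new cluster DNT
  updated: d(DNT,V)=9
step 3: merge (DNT,V) at d=9; branch lengths DNT→9/2, V→9/2; new cluster DNTV
final tree: (((D:12,N:10):5,T:-2):9/2,V:9/2)
total length: 34

D,N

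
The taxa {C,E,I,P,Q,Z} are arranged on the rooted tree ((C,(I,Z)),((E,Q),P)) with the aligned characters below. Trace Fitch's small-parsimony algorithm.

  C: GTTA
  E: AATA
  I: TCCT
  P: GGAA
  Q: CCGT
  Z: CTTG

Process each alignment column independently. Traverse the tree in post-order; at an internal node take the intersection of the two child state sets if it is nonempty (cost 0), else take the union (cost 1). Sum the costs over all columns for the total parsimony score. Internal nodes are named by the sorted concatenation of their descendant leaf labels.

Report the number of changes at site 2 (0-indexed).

3

IZ@0: {T} ∪ {C} = {C,T} (union, +1)
CIZ@0: {G} ∪ {C,T} = {C,G,T} (union, +1)
EQ@0: {A} ∪ {C} = {A,C} (union, +1)
EPQ@0: {A,C} ∪ {G} = {A,C,G} (union, +1)
CEIPQZ@0: {C,G,T} ∩ {A,C,G} = {C,G} (intersection, +0)
IZ@1: {C} ∪ {T} = {C,T} (union, +1)
CIZ@1: {T} ∩ {C,T} = {T} (intersection, +0)
EQ@1: {A} ∪ {C} = {A,C} (union, +1)
EPQ@1: {A,C} ∪ {G} = {A,C,G} (union, +1)
CEIPQZ@1: {T} ∪ {A,C,G} = {A,C,G,T} (union, +1)
IZ@2: {C} ∪ {T} = {C,T} (union, +1)
CIZ@2: {T} ∩ {C,T} = {T} (intersection, +0)
EQ@2: {T} ∪ {G} = {G,T} (union, +1)
EPQ@2: {G,T} ∪ {A} = {A,G,T} (union, +1)
CEIPQZ@2: {T} ∩ {A,G,T} = {T} (intersection, +0)
IZ@3: {T} ∪ {G} = {G,T} (union, +1)
CIZ@3: {A} ∪ {G,T} = {A,G,T} (union, +1)
EQ@3: {A} ∪ {T} = {A,T} (union, +1)
EPQ@3: {A,T} ∩ {A} = {A} (intersection, +0)
CEIPQZ@3: {A,G,T} ∩ {A} = {A} (intersection, +0)
per-site changes: [4, 4, 3, 3]; total = 14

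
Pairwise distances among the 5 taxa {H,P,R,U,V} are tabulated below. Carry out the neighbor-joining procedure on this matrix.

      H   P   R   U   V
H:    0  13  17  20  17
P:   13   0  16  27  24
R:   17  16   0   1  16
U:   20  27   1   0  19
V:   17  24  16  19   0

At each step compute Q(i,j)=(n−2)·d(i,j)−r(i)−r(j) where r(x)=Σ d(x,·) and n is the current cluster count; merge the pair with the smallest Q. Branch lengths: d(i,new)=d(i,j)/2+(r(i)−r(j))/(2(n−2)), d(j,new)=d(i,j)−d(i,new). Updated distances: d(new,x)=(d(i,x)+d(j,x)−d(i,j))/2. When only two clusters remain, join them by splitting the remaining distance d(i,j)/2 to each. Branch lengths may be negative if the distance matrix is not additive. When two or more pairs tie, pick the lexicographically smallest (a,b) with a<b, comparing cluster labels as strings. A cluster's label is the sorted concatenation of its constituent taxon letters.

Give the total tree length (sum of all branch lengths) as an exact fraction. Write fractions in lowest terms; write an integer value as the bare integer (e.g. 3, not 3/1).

36

iteration 1: select R,U (d=1, Q=-114); attach at lengths (-7/3, 10/3); label the merged cluster RU
  updated: d(H,RU)=18, d(P,RU)=21, d(RU,V)=17
iteration 2: select H,P (d=13, Q=-80); attach at lengths (4, 9); label the merged cluster HP
  updated: d(HP,RU)=13, d(HP,V)=14
iteration 3: select HP,RU (d=13, Q=-44); attach at lengths (5, 8); label the merged cluster HPRU
  updated: d(HPRU,V)=9
iteration 4: select HPRU,V (d=9); attach at lengths (9/2, 9/2); label the merged cluster HPRUV
final tree: (((H:4,P:9):5,(R:-7/3,U:10/3):8):9/2,V:9/2)
total length: 36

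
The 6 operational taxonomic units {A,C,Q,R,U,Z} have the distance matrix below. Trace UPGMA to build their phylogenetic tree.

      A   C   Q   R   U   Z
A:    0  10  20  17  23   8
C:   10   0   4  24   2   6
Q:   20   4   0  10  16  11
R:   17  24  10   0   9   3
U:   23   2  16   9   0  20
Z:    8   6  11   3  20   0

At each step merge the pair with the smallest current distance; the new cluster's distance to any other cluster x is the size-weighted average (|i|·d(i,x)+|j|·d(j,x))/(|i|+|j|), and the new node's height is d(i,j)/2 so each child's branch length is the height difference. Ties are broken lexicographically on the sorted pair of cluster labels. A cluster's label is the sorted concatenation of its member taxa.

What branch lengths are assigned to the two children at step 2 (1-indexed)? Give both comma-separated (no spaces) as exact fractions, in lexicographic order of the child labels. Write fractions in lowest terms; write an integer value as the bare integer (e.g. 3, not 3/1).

1. join C+U (d=2) ⇒ CU; edges |C|=1, |U|=1
  updated: d(A,CU)=33/2, d(CU,Q)=10, d(CU,R)=33/2, d(CU,Z)=13
2. join R+Z (d=3) ⇒ RZ; edges |R|=3/2, |Z|=3/2
  updated: d(A,RZ)=25/2, d(CU,RZ)=59/4, d(Q,RZ)=21/2
3. join CU+Q (d=10) ⇒ CQU; edges |CU|=4, |Q|=5
  updated: d(A,CQU)=53/3, d(CQU,RZ)=40/3
4. join A+RZ (d=25/2) ⇒ ARZ; edges |A|=25/4, |RZ|=19/4
  updated: d(ARZ,CQU)=133/9
5. join ARZ+CQU (d=133/9) ⇒ ACQRUZ; edges |ARZ|=41/36, |CQU|=43/18
final tree: ((A:25/4,(R:3/2,Z:3/2):19/4):41/36,((C:1,U:1):4,Q:5):43/18)
total length: 1027/36

3/2,3/2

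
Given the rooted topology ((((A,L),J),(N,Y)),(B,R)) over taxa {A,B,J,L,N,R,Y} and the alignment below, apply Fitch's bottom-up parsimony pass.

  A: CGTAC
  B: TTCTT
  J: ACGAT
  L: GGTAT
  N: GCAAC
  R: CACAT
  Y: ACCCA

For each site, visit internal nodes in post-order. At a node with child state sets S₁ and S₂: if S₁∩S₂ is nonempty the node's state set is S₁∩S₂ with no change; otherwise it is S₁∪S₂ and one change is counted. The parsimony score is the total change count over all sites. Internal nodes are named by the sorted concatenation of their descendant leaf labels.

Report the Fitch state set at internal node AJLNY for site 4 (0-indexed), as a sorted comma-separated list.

[col 0] AL: children A:{C}, L:{G} ∪→ {C,G}; cost 1
[col 0] AJL: children AL:{C,G}, J:{A} ∪→ {A,C,G}; cost 1
[col 0] NY: children N:{G}, Y:{A} ∪→ {A,G}; cost 1
[col 0] AJLNY: children AJL:{A,C,G}, NY:{A,G} ∩→ {A,G}; cost 0
[col 0] BR: children B:{T}, R:{C} ∪→ {C,T}; cost 1
[col 0] ABJLNRY: children AJLNY:{A,G}, BR:{C,T} ∪→ {A,C,G,T}; cost 1
[col 1] AL: children A:{G}, L:{G} ∩→ {G}; cost 0
[col 1] AJL: children AL:{G}, J:{C} ∪→ {C,G}; cost 1
[col 1] NY: children N:{C}, Y:{C} ∩→ {C}; cost 0
[col 1] AJLNY: children AJL:{C,G}, NY:{C} ∩→ {C}; cost 0
[col 1] BR: children B:{T}, R:{A} ∪→ {A,T}; cost 1
[col 1] ABJLNRY: children AJLNY:{C}, BR:{A,T} ∪→ {A,C,T}; cost 1
[col 2] AL: children A:{T}, L:{T} ∩→ {T}; cost 0
[col 2] AJL: children AL:{T}, J:{G} ∪→ {G,T}; cost 1
[col 2] NY: children N:{A}, Y:{C} ∪→ {A,C}; cost 1
[col 2] AJLNY: children AJL:{G,T}, NY:{A,C} ∪→ {A,C,G,T}; cost 1
[col 2] BR: children B:{C}, R:{C} ∩→ {C}; cost 0
[col 2] ABJLNRY: children AJLNY:{A,C,G,T}, BR:{C} ∩→ {C}; cost 0
[col 3] AL: children A:{A}, L:{A} ∩→ {A}; cost 0
[col 3] AJL: children AL:{A}, J:{A} ∩→ {A}; cost 0
[col 3] NY: children N:{A}, Y:{C} ∪→ {A,C}; cost 1
[col 3] AJLNY: children AJL:{A}, NY:{A,C} ∩→ {A}; cost 0
[col 3] BR: children B:{T}, R:{A} ∪→ {A,T}; cost 1
[col 3] ABJLNRY: children AJLNY:{A}, BR:{A,T} ∩→ {A}; cost 0
[col 4] AL: children A:{C}, L:{T} ∪→ {C,T}; cost 1
[col 4] AJL: children AL:{C,T}, J:{T} ∩→ {T}; cost 0
[col 4] NY: children N:{C}, Y:{A} ∪→ {A,C}; cost 1
[col 4] AJLNY: children AJL:{T}, NY:{A,C} ∪→ {A,C,T}; cost 1
[col 4] BR: children B:{T}, R:{T} ∩→ {T}; cost 0
[col 4] ABJLNRY: children AJLNY:{A,C,T}, BR:{T} ∩→ {T}; cost 0
per-site changes: [5, 3, 3, 2, 3]; total = 16

A,C,T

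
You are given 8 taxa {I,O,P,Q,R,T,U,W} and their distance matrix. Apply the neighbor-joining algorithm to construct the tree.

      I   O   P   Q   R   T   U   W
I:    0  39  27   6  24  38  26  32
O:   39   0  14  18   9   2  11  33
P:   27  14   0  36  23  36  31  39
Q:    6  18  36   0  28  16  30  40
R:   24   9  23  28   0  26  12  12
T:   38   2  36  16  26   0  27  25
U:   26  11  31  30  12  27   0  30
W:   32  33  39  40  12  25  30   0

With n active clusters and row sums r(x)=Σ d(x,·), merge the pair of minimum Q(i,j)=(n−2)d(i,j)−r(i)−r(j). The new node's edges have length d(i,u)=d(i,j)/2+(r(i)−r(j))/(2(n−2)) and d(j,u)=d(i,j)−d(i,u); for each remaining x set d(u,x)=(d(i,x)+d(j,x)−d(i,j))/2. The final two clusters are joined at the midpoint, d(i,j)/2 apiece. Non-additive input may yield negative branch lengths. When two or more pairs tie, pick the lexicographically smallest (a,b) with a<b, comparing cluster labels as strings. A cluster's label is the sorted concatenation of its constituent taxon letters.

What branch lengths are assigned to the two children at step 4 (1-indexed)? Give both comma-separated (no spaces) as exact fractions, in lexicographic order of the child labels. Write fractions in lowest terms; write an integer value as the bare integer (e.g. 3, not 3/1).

305/24,379/24

iteration 1: select I,Q (d=6, Q=-330); attach at lengths (9/2, 3/2); label the merged cluster IQ
  updated: d(IQ,O)=51/2, d(IQ,P)=57/2, d(IQ,R)=23, d(IQ,T)=24, d(IQ,U)=25, d(IQ,W)=33
iteration 2: select O,T (d=2, Q=-449/2); attach at lengths (-71/20, 111/20); label the merged cluster OT
  updated: d(IQ,OT)=95/4, d(OT,P)=24, d(OT,R)=33/2, d(OT,U)=18, d(OT,W)=28
iteration 3: select R,W (d=12, Q=-361/2); attach at lengths (-15/16, 207/16); label the merged cluster RW
  updated: d(IQ,RW)=22, d(OT,RW)=65/4, d(P,RW)=25, d(RW,U)=15
iteration 4: select IQ,P (d=57/2, Q=-489/4); attach at lengths (305/24, 379/24); label the merged cluster IPQ
  updated: d(IPQ,OT)=77/8, d(IPQ,RW)=37/4, d(IPQ,U)=55/4
iteration 5: select IPQ,OT (d=77/8, Q=-229/4); attach at lengths (2, 61/8); label the merged cluster IOPQT
  updated: d(IOPQT,RW)=127/16, d(IOPQT,U)=177/16
iteration 6: select IOPQT,RW (d=127/16, Q=-34); attach at lengths (2, 95/16); label the merged cluster IOPQRTW
  updated: d(IOPQRTW,U)=145/16
iteration 7: select IOPQRTW,U (d=145/16); attach at lengths (145/32, 145/32); label the merged cluster IOPQRTUW
final tree: (((((I:9/2,Q:3/2):305/24,P:379/24):2,(O:-71/20,T:111/20):61/8):2,(R:-15/16,W:207/16):95/16):145/32,U:145/32)
total length: 601/8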